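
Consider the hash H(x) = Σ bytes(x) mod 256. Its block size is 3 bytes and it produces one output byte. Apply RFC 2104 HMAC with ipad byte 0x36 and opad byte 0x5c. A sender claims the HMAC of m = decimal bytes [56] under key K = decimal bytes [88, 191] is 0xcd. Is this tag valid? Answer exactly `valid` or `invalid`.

invalid

Key decimal bytes [88, 191] = 58 bf is 2 bytes ≤ B = 3; zero-pad to 3 bytes: K' = 58 bf 00.
K' ⊕ ipad = 6e 89 36; K' ⊕ opad = 04 e3 5c.
Inner hash: sum = 110+137+54+56 = 357; mod 256 = 101 → 65.
Outer hash (recomputed tag): sum = 4+227+92+101 = 424; mod 256 = 168 → a8.
Recomputed tag = a8; claimed = cd → mismatch.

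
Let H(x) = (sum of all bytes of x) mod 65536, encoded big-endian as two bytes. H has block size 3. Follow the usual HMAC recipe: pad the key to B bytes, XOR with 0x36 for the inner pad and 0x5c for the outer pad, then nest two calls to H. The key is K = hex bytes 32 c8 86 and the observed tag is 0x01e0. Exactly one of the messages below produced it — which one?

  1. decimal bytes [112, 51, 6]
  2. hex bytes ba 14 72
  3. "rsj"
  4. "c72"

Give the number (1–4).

3

Key hex bytes 32 c8 86 is exactly B = 3 bytes: K' = 32 c8 86.
K' ⊕ ipad = 04 fe b0; K' ⊕ opad = 6e 94 da.
m1: inner = H(04 fe b0 70 33 06) = 02 5b; tag = H(6e 94 da 02 5b) = 0239
m2: inner = H(04 fe b0 ba 14 72) = 02 f2; tag = H(6e 94 da 02 f2) = 02d0
m3: inner = H(04 fe b0 72 73 6a) = 03 01; tag = H(6e 94 da 03 01) = 01e0 ← matches
m4: inner = H(04 fe b0 63 37 32) = 02 7e; tag = H(6e 94 da 02 7e) = 025c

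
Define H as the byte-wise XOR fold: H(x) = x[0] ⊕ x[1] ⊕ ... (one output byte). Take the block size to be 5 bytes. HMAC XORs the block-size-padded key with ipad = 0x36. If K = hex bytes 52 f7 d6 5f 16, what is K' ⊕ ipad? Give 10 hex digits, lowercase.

Key hex bytes 52 f7 d6 5f 16 is exactly B = 5 bytes: K' = 52 f7 d6 5f 16.
XOR each byte with 0x36: 52⊕36=64, f7⊕36=c1, d6⊕36=e0, 5f⊕36=69, 16⊕36=20.

64c1e06920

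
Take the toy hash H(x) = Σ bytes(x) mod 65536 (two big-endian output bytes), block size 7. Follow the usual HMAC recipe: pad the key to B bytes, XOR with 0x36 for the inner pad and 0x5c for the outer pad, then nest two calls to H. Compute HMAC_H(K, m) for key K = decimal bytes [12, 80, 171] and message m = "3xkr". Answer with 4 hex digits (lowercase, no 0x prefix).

0363

Key decimal bytes [12, 80, 171] = 0c 50 ab is 3 bytes ≤ B = 7; zero-pad to 7 bytes: K' = 0c 50 ab 00 00 00 00.
K' ⊕ ipad = 3a 66 9d 36 36 36 36.  K' ⊕ opad = 50 0c f7 5c 5c 5c 5c.
Inner input = (K'⊕ipad) ∥ m = 3a 66 9d 36 36 36 36 ∥ 33 78 6b 72.
Inner hash: sum = 58+102+157+54+54+54+54+51+120+107+114 = 925 → 03 9d.
Outer input = (K'⊕opad) ∥ inner = 50 0c f7 5c 5c 5c 5c ∥ 03 9d.
Outer hash (tag): sum = 80+12+247+92+92+92+92+3+157 = 867 → 03 63.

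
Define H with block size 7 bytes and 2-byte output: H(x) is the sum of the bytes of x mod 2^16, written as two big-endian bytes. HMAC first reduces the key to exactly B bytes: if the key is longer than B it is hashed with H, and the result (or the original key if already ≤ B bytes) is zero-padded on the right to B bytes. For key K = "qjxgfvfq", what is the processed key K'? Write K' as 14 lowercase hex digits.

|K| = 8 > B = 7, so first hash the key.
H(K): sum = 113+106+120+103+102+118+102+113 = 877 → 03 6d.
Zero-pad H(K) = 03 6d to 7 bytes: K' = 03 6d 00 00 00 00 00.

036d0000000000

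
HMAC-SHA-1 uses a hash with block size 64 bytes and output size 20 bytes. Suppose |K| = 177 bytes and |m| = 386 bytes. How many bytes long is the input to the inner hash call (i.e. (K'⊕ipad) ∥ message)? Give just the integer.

450

Key is 177 > 64 bytes, so it is hashed to 20 bytes then zero-padded to 64: |K'| = 64.
Inner input = (K'⊕ipad) ∥ m → 64 + 386 = 450 bytes.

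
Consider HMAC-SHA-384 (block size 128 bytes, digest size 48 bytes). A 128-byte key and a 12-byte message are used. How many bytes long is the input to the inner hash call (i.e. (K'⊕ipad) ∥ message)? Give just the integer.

140

Key is 128 ≤ 128 bytes, zero-padded: |K'| = 128.
Inner input = (K'⊕ipad) ∥ m → 128 + 12 = 140 bytes.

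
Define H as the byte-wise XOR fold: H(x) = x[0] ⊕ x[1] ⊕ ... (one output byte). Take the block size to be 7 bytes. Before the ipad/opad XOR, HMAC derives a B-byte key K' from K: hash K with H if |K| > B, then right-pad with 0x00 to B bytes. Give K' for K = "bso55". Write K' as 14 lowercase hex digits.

Key "bso55" = 62 73 6f 35 35 is 5 bytes ≤ B = 7; zero-pad to 7 bytes: K' = 62 73 6f 35 35 00 00.

62736f35350000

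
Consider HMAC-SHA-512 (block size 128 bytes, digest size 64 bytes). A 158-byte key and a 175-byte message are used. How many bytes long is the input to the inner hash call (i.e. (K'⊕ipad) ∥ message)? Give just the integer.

303

Key is 158 > 128 bytes, so it is hashed to 64 bytes then zero-padded to 128: |K'| = 128.
Inner input = (K'⊕ipad) ∥ m → 128 + 175 = 303 bytes.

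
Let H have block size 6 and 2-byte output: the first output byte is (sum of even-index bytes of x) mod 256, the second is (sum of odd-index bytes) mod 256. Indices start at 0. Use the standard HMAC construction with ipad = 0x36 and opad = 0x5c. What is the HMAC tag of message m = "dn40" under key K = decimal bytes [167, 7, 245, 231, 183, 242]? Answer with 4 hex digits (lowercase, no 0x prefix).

Key decimal bytes [167, 7, 245, 231, 183, 242] = a7 07 f5 e7 b7 f2 is exactly B = 6 bytes: K' = a7 07 f5 e7 b7 f2.
K' ⊕ ipad = 91 31 c3 d1 81 c4.  K' ⊕ opad = fb 5b a9 bb eb ae.
Inner input = (K'⊕ipad) ∥ m = 91 31 c3 d1 81 c4 ∥ 64 6e 34 30.
Inner hash: even-index sum = 621 mod 256 = 109; odd-index sum = 612 mod 256 = 100 → 6d 64.
Outer input = (K'⊕opad) ∥ inner = fb 5b a9 bb eb ae ∥ 6d 64.
Outer hash (tag): even-index sum = 764 mod 256 = 252; odd-index sum = 552 mod 256 = 40 → fc 28.

fc28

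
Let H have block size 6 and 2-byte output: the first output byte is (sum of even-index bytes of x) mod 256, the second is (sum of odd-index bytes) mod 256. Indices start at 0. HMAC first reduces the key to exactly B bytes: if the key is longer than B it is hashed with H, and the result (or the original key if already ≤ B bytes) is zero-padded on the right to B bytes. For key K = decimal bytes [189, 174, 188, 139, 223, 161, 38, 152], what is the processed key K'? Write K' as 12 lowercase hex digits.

|K| = 8 > B = 6, so first hash the key.
H(K): even-index sum = 638 mod 256 = 126; odd-index sum = 626 mod 256 = 114 → 7e 72.
Zero-pad H(K) = 7e 72 to 6 bytes: K' = 7e 72 00 00 00 00.

7e7200000000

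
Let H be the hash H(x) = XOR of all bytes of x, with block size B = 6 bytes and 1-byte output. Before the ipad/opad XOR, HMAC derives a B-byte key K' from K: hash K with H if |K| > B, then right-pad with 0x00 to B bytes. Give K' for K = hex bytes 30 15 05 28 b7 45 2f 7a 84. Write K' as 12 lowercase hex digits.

2b0000000000

|K| = 9 > B = 6, so first hash the key.
H(K): XOR 30⊕15⊕05⊕28⊕b7⊕45⊕2f⊕7a⊕84 = 2b.
Zero-pad H(K) = 2b to 6 bytes: K' = 2b 00 00 00 00 00.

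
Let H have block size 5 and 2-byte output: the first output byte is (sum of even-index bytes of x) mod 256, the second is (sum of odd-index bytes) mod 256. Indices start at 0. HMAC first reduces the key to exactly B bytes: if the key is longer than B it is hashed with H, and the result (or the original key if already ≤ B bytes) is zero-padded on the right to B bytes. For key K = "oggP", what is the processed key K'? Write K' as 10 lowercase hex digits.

Key "oggP" = 6f 67 67 50 is 4 bytes ≤ B = 5; zero-pad to 5 bytes: K' = 6f 67 67 50 00.

6f67675000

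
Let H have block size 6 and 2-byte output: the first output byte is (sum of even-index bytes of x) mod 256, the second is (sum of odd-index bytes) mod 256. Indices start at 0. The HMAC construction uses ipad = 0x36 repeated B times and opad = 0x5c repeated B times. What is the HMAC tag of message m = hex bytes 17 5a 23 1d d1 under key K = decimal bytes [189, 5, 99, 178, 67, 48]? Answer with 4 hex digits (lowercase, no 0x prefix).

9fe7

Key decimal bytes [189, 5, 99, 178, 67, 48] = bd 05 63 b2 43 30 is exactly B = 6 bytes: K' = bd 05 63 b2 43 30.
K' ⊕ ipad = 8b 33 55 84 75 06.  K' ⊕ opad = e1 59 3f ee 1f 6c.
Inner input = (K'⊕ipad) ∥ m = 8b 33 55 84 75 06 ∥ 17 5a 23 1d d1.
Inner hash: even-index sum = 608 mod 256 = 96; odd-index sum = 308 mod 256 = 52 → 60 34.
Outer input = (K'⊕opad) ∥ inner = e1 59 3f ee 1f 6c ∥ 60 34.
Outer hash (tag): even-index sum = 415 mod 256 = 159; odd-index sum = 487 mod 256 = 231 → 9f e7.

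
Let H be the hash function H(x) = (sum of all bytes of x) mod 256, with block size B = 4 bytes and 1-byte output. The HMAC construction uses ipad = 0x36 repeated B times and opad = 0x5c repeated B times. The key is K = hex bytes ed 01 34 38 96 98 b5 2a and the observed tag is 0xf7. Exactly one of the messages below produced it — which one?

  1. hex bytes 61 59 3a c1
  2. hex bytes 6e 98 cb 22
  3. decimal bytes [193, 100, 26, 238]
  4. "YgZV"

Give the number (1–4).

1

Key hex bytes ed 01 34 38 96 98 b5 2a is 8 bytes > B = 4, so hash it first: H(key) = 67, then zero-pad to 4 bytes: K' = 67 00 00 00.
K' ⊕ ipad = 51 36 36 36; K' ⊕ opad = 3b 5c 5c 5c.
m1: inner = H(51 36 36 36 61 59 3a c1) = a8; tag = H(3b 5c 5c 5c a8) = f7 ← matches
m2: inner = H(51 36 36 36 6e 98 cb 22) = e6; tag = H(3b 5c 5c 5c e6) = 35
m3: inner = H(51 36 36 36 c1 64 1a ee) = 20; tag = H(3b 5c 5c 5c 20) = 6f
m4: inner = H(51 36 36 36 59 67 5a 56) = 63; tag = H(3b 5c 5c 5c 63) = b2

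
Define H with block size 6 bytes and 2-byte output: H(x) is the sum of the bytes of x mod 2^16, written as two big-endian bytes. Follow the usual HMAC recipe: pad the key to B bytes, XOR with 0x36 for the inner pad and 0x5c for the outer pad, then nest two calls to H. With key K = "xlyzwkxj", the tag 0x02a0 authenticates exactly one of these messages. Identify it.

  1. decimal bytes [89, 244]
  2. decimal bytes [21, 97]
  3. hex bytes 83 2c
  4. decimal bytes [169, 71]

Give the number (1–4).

1

Key "xlyzwkxj" = 78 6c 79 7a 77 6b 78 6a is 8 bytes > B = 6, so hash it first: H(key) = 03 9b, then zero-pad to 6 bytes: K' = 03 9b 00 00 00 00.
K' ⊕ ipad = 35 ad 36 36 36 36; K' ⊕ opad = 5f c7 5c 5c 5c 5c.
m1: inner = H(35 ad 36 36 36 36 59 f4) = 03 07; tag = H(5f c7 5c 5c 5c 5c 03 07) = 02a0 ← matches
m2: inner = H(35 ad 36 36 36 36 15 61) = 02 30; tag = H(5f c7 5c 5c 5c 5c 02 30) = 02c8
m3: inner = H(35 ad 36 36 36 36 83 2c) = 02 69; tag = H(5f c7 5c 5c 5c 5c 02 69) = 0301
m4: inner = H(35 ad 36 36 36 36 a9 47) = 02 aa; tag = H(5f c7 5c 5c 5c 5c 02 aa) = 0342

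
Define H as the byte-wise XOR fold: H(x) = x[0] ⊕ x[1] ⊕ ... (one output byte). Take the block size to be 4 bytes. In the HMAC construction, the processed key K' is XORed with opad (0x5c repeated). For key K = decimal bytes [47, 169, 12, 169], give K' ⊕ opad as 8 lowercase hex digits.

Key decimal bytes [47, 169, 12, 169] = 2f a9 0c a9 is exactly B = 4 bytes: K' = 2f a9 0c a9.
XOR each byte with 0x5c: 2f⊕5c=73, a9⊕5c=f5, 0c⊕5c=50, a9⊕5c=f5.

73f550f5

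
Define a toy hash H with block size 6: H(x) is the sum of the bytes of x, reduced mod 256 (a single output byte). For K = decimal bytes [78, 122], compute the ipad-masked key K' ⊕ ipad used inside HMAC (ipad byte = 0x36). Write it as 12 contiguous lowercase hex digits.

Key decimal bytes [78, 122] = 4e 7a is 2 bytes ≤ B = 6; zero-pad to 6 bytes: K' = 4e 7a 00 00 00 00.
XOR each byte with 0x36: 4e⊕36=78, 7a⊕36=4c, 00⊕36=36, 00⊕36=36, 00⊕36=36, 00⊕36=36.

784c36363636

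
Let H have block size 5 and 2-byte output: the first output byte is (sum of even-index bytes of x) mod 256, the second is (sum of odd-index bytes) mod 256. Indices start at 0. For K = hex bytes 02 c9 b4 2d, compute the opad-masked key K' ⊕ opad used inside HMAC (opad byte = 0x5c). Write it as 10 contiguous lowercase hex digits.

5e95e8715c

Key hex bytes 02 c9 b4 2d is 4 bytes ≤ B = 5; zero-pad to 5 bytes: K' = 02 c9 b4 2d 00.
XOR each byte with 0x5c: 02⊕5c=5e, c9⊕5c=95, b4⊕5c=e8, 2d⊕5c=71, 00⊕5c=5c.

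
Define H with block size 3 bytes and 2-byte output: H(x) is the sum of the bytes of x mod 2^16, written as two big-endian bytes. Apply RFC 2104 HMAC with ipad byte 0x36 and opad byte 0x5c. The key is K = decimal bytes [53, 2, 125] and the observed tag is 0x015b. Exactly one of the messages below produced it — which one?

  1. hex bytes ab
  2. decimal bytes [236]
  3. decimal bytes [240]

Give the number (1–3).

3

Key decimal bytes [53, 2, 125] = 35 02 7d is exactly B = 3 bytes: K' = 35 02 7d.
K' ⊕ ipad = 03 34 4b; K' ⊕ opad = 69 5e 21.
m1: inner = H(03 34 4b ab) = 01 2d; tag = H(69 5e 21 01 2d) = 0116
m2: inner = H(03 34 4b ec) = 01 6e; tag = H(69 5e 21 01 6e) = 0157
m3: inner = H(03 34 4b f0) = 01 72; tag = H(69 5e 21 01 72) = 015b ← matches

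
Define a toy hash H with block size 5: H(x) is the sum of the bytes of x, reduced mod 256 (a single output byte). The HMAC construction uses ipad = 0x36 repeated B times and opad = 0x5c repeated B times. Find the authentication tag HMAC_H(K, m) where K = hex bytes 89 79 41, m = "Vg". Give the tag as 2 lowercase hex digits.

Key hex bytes 89 79 41 is 3 bytes ≤ B = 5; zero-pad to 5 bytes: K' = 89 79 41 00 00.
K' ⊕ ipad = bf 4f 77 36 36.  K' ⊕ opad = d5 25 1d 5c 5c.
Inner input = (K'⊕ipad) ∥ m = bf 4f 77 36 36 ∥ 56 67.
Inner hash: sum = 191+79+119+54+54+86+103 = 686; mod 256 = 174 → ae.
Outer input = (K'⊕opad) ∥ inner = d5 25 1d 5c 5c ∥ ae.
Outer hash (tag): sum = 213+37+29+92+92+174 = 637; mod 256 = 125 → 7d.

7d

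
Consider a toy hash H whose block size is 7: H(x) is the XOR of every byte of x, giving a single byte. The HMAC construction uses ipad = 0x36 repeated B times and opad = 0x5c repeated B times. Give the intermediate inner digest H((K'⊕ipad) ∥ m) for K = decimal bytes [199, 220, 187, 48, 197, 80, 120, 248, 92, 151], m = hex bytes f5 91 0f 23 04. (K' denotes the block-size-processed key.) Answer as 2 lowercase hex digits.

34

Key decimal bytes [199, 220, 187, 48, 197, 80, 120, 248, 92, 151] = c7 dc bb 30 c5 50 78 f8 5c 97 is 10 bytes > B = 7, so hash it first: H(key) = 4e, then zero-pad to 7 bytes: K' = 4e 00 00 00 00 00 00.
K' ⊕ ipad = 78 36 36 36 36 36 36.
Inner input = 78 36 36 36 36 36 36 ∥ f5 91 0f 23 04.
Inner hash: XOR 78⊕36⊕36⊕36⊕36⊕36⊕36⊕f5⊕91⊕0f⊕23⊕04 = 34.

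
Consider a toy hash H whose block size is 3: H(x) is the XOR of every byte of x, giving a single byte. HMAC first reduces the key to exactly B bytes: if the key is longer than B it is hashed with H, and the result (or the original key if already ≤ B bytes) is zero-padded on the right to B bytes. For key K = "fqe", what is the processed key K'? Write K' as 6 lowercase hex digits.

Key "fqe" = 66 71 65 is exactly B = 3 bytes: K' = 66 71 65.

667165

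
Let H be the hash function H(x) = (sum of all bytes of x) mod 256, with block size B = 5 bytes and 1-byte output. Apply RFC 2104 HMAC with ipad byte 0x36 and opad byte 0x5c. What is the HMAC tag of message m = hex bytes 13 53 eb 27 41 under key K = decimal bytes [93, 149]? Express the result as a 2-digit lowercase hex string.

Key decimal bytes [93, 149] = 5d 95 is 2 bytes ≤ B = 5; zero-pad to 5 bytes: K' = 5d 95 00 00 00.
K' ⊕ ipad = 6b a3 36 36 36.  K' ⊕ opad = 01 c9 5c 5c 5c.
Inner input = (K'⊕ipad) ∥ m = 6b a3 36 36 36 ∥ 13 53 eb 27 41.
Inner hash: sum = 107+163+54+54+54+19+83+235+39+65 = 873; mod 256 = 105 → 69.
Outer input = (K'⊕opad) ∥ inner = 01 c9 5c 5c 5c ∥ 69.
Outer hash (tag): sum = 1+201+92+92+92+105 = 583; mod 256 = 71 → 47.

47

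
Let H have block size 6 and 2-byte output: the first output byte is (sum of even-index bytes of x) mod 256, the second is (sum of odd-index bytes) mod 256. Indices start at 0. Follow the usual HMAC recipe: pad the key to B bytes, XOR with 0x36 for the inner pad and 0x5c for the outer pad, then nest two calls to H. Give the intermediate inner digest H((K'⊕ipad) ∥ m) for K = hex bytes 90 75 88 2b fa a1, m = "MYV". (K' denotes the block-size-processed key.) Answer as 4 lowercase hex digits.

Key hex bytes 90 75 88 2b fa a1 is exactly B = 6 bytes: K' = 90 75 88 2b fa a1.
K' ⊕ ipad = a6 43 be 1d cc 97.
Inner input = a6 43 be 1d cc 97 ∥ 4d 59 56.
Inner hash: even-index sum = 723 mod 256 = 211; odd-index sum = 336 mod 256 = 80 → d3 50.

d350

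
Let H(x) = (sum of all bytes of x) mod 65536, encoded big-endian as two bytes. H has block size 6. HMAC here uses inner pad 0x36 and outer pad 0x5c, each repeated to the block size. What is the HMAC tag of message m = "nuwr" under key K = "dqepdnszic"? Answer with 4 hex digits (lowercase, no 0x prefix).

030c

Key "dqepdnszic" = 64 71 65 70 64 6e 73 7a 69 63 is 10 bytes > B = 6, so hash it first: H(key) = 04 35, then zero-pad to 6 bytes: K' = 04 35 00 00 00 00.
K' ⊕ ipad = 32 03 36 36 36 36.  K' ⊕ opad = 58 69 5c 5c 5c 5c.
Inner input = (K'⊕ipad) ∥ m = 32 03 36 36 36 36 ∥ 6e 75 77 72.
Inner hash: sum = 50+3+54+54+54+54+110+117+119+114 = 729 → 02 d9.
Outer input = (K'⊕opad) ∥ inner = 58 69 5c 5c 5c 5c ∥ 02 d9.
Outer hash (tag): sum = 88+105+92+92+92+92+2+217 = 780 → 03 0c.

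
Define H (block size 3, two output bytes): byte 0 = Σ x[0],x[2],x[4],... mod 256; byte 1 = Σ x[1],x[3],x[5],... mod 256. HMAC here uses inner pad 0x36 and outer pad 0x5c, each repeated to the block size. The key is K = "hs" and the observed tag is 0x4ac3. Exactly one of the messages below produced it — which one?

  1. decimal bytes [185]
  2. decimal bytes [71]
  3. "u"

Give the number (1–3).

Key "hs" = 68 73 is 2 bytes ≤ B = 3; zero-pad to 3 bytes: K' = 68 73 00.
K' ⊕ ipad = 5e 45 36; K' ⊕ opad = 34 2f 5c.
m1: inner = H(5e 45 36 b9) = 94 fe; tag = H(34 2f 5c 94 fe) = 8ec3
m2: inner = H(5e 45 36 47) = 94 8c; tag = H(34 2f 5c 94 8c) = 1cc3
m3: inner = H(5e 45 36 75) = 94 ba; tag = H(34 2f 5c 94 ba) = 4ac3 ← matches

3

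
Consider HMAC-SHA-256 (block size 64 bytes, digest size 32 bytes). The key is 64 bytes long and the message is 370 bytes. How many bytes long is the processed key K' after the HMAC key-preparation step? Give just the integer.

Key is 64 ≤ 64 bytes, zero-padded: |K'| = 64.

64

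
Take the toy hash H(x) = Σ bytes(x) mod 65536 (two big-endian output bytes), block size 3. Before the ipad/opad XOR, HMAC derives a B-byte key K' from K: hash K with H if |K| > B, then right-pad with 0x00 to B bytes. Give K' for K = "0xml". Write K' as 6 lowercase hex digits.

|K| = 4 > B = 3, so first hash the key.
H(K): sum = 48+120+109+108 = 385 → 01 81.
Zero-pad H(K) = 01 81 to 3 bytes: K' = 01 81 00.

018100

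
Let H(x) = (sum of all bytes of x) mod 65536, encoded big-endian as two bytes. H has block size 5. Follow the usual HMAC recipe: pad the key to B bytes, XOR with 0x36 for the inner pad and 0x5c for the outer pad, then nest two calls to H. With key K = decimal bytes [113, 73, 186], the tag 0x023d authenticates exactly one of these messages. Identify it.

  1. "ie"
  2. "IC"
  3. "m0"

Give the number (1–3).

Key decimal bytes [113, 73, 186] = 71 49 ba is 3 bytes ≤ B = 5; zero-pad to 5 bytes: K' = 71 49 ba 00 00.
K' ⊕ ipad = 47 7f 8c 36 36; K' ⊕ opad = 2d 15 e6 5c 5c.
m1: inner = H(47 7f 8c 36 36 69 65) = 02 8c; tag = H(2d 15 e6 5c 5c 02 8c) = 026e
m2: inner = H(47 7f 8c 36 36 49 43) = 02 4a; tag = H(2d 15 e6 5c 5c 02 4a) = 022c
m3: inner = H(47 7f 8c 36 36 6d 30) = 02 5b; tag = H(2d 15 e6 5c 5c 02 5b) = 023d ← matches

3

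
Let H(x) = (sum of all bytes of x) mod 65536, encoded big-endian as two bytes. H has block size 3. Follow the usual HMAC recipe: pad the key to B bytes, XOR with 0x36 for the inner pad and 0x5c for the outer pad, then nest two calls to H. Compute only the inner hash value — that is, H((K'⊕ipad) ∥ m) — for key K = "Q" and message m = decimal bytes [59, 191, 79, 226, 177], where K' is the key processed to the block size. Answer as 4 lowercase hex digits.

03af

Key "Q" = 51 is 1 byte ≤ B = 3; zero-pad to 3 bytes: K' = 51 00 00.
K' ⊕ ipad = 67 36 36.
Inner input = 67 36 36 ∥ 3b bf 4f e2 b1.
Inner hash: sum = 103+54+54+59+191+79+226+177 = 943 → 03 af.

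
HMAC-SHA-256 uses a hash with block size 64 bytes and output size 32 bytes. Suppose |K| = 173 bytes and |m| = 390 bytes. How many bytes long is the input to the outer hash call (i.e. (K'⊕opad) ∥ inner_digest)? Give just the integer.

96

Key is 173 > 64 bytes, so it is hashed to 32 bytes then zero-padded to 64: |K'| = 64.
Outer input = (K'⊕opad) ∥ H(inner) → 64 + 32 = 96 bytes.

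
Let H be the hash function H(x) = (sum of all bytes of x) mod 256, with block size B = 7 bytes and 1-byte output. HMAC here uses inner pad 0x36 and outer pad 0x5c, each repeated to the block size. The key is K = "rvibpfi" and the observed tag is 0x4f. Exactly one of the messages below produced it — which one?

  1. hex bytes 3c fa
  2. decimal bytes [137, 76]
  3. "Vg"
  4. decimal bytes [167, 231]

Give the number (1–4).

Key "rvibpfi" = 72 76 69 62 70 66 69 is exactly B = 7 bytes: K' = 72 76 69 62 70 66 69.
K' ⊕ ipad = 44 40 5f 54 46 50 5f; K' ⊕ opad = 2e 2a 35 3e 2c 3a 35.
m1: inner = H(44 40 5f 54 46 50 5f 3c fa) = 62; tag = H(2e 2a 35 3e 2c 3a 35 62) = c8
m2: inner = H(44 40 5f 54 46 50 5f 89 4c) = 01; tag = H(2e 2a 35 3e 2c 3a 35 01) = 67
m3: inner = H(44 40 5f 54 46 50 5f 56 67) = e9; tag = H(2e 2a 35 3e 2c 3a 35 e9) = 4f ← matches
m4: inner = H(44 40 5f 54 46 50 5f a7 e7) = ba; tag = H(2e 2a 35 3e 2c 3a 35 ba) = 20

3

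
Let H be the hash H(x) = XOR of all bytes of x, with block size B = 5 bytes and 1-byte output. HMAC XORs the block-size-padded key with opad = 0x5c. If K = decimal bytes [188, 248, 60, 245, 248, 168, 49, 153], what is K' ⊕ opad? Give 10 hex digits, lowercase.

295c5c5c5c

Key decimal bytes [188, 248, 60, 245, 248, 168, 49, 153] = bc f8 3c f5 f8 a8 31 99 is 8 bytes > B = 5, so hash it first: H(key) = 75, then zero-pad to 5 bytes: K' = 75 00 00 00 00.
XOR each byte with 0x5c: 75⊕5c=29, 00⊕5c=5c, 00⊕5c=5c, 00⊕5c=5c, 00⊕5c=5c.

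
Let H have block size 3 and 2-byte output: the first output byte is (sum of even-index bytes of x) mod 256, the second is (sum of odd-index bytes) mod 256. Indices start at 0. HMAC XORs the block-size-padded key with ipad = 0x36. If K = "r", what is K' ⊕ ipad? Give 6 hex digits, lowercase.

443636

Key "r" = 72 is 1 byte ≤ B = 3; zero-pad to 3 bytes: K' = 72 00 00.
XOR each byte with 0x36: 72⊕36=44, 00⊕36=36, 00⊕36=36.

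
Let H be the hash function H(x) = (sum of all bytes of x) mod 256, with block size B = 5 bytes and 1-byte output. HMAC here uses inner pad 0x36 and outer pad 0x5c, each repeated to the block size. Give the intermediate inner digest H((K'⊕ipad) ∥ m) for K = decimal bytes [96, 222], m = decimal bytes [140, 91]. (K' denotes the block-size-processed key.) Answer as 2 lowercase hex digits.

c7

Key decimal bytes [96, 222] = 60 de is 2 bytes ≤ B = 5; zero-pad to 5 bytes: K' = 60 de 00 00 00.
K' ⊕ ipad = 56 e8 36 36 36.
Inner input = 56 e8 36 36 36 ∥ 8c 5b.
Inner hash: sum = 86+232+54+54+54+140+91 = 711; mod 256 = 199 → c7.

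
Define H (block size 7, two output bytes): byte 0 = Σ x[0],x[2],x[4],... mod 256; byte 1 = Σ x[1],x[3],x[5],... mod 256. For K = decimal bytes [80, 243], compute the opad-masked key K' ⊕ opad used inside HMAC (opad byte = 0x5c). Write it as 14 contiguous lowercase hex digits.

Key decimal bytes [80, 243] = 50 f3 is 2 bytes ≤ B = 7; zero-pad to 7 bytes: K' = 50 f3 00 00 00 00 00.
XOR each byte with 0x5c: 50⊕5c=0c, f3⊕5c=af, 00⊕5c=5c, 00⊕5c=5c, 00⊕5c=5c, 00⊕5c=5c, 00⊕5c=5c.

0caf5c5c5c5c5c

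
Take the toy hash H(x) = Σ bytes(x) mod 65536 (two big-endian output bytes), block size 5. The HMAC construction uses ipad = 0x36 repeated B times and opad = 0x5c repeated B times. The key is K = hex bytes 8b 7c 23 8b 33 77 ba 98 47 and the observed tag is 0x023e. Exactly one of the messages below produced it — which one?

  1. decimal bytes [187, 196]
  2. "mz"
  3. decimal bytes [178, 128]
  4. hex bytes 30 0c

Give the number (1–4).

Key hex bytes 8b 7c 23 8b 33 77 ba 98 47 is 9 bytes > B = 5, so hash it first: H(key) = 03 f8, then zero-pad to 5 bytes: K' = 03 f8 00 00 00.
K' ⊕ ipad = 35 ce 36 36 36; K' ⊕ opad = 5f a4 5c 5c 5c.
m1: inner = H(35 ce 36 36 36 bb c4) = 03 24; tag = H(5f a4 5c 5c 5c 03 24) = 023e ← matches
m2: inner = H(35 ce 36 36 36 6d 7a) = 02 8c; tag = H(5f a4 5c 5c 5c 02 8c) = 02a5
m3: inner = H(35 ce 36 36 36 b2 80) = 02 d7; tag = H(5f a4 5c 5c 5c 02 d7) = 02f0
m4: inner = H(35 ce 36 36 36 30 0c) = 01 e1; tag = H(5f a4 5c 5c 5c 01 e1) = 02f9

1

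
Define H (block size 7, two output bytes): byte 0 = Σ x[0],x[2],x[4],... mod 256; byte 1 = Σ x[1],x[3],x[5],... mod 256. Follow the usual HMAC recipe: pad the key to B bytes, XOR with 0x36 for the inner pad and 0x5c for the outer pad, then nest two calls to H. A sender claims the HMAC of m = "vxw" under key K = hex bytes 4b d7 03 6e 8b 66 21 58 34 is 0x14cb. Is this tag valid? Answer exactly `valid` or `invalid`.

Key hex bytes 4b d7 03 6e 8b 66 21 58 34 is 9 bytes > B = 7, so hash it first: H(key) = 2e 03, then zero-pad to 7 bytes: K' = 2e 03 00 00 00 00 00.
K' ⊕ ipad = 18 35 36 36 36 36 36; K' ⊕ opad = 72 5f 5c 5c 5c 5c 5c.
Inner hash: even-index sum = 306 mod 256 = 50; odd-index sum = 398 mod 256 = 142 → 32 8e.
Outer hash (recomputed tag): even-index sum = 532 mod 256 = 20; odd-index sum = 329 mod 256 = 73 → 14 49.
Recomputed tag = 1449; claimed = 14cb → mismatch.

invalid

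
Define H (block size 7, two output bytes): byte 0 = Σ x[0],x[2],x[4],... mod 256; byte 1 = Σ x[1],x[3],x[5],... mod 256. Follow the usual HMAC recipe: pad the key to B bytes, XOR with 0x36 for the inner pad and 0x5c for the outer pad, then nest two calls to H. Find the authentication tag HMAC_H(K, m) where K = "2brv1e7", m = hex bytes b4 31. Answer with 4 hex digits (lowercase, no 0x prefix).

0f22

Key "2brv1e7" = 32 62 72 76 31 65 37 is exactly B = 7 bytes: K' = 32 62 72 76 31 65 37.
K' ⊕ ipad = 04 54 44 40 07 53 01.  K' ⊕ opad = 6e 3e 2e 2a 6d 39 6b.
Inner input = (K'⊕ipad) ∥ m = 04 54 44 40 07 53 01 ∥ b4 31.
Inner hash: even-index sum = 129 mod 256 = 129; odd-index sum = 411 mod 256 = 155 → 81 9b.
Outer input = (K'⊕opad) ∥ inner = 6e 3e 2e 2a 6d 39 6b ∥ 81 9b.
Outer hash (tag): even-index sum = 527 mod 256 = 15; odd-index sum = 290 mod 256 = 34 → 0f 22.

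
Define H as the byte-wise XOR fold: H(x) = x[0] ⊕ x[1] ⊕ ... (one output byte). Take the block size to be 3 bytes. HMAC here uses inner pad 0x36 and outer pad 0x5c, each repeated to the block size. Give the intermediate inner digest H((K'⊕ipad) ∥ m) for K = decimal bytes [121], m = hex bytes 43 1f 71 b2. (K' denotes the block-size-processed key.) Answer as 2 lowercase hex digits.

Key decimal bytes [121] = 79 is 1 byte ≤ B = 3; zero-pad to 3 bytes: K' = 79 00 00.
K' ⊕ ipad = 4f 36 36.
Inner input = 4f 36 36 ∥ 43 1f 71 b2.
Inner hash: XOR 4f⊕36⊕36⊕43⊕1f⊕71⊕b2 = d0.

d0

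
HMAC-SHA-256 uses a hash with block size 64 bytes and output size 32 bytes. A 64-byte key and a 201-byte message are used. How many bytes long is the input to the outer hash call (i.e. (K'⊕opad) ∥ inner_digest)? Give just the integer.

Key is 64 ≤ 64 bytes, zero-padded: |K'| = 64.
Outer input = (K'⊕opad) ∥ H(inner) → 64 + 32 = 96 bytes.

96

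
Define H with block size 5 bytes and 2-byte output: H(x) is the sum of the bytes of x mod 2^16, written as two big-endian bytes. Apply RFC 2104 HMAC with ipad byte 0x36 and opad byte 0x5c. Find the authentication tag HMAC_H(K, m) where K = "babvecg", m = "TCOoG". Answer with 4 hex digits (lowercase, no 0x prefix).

0279

Key "babvecg" = 62 61 62 76 65 63 67 is 7 bytes > B = 5, so hash it first: H(key) = 02 ca, then zero-pad to 5 bytes: K' = 02 ca 00 00 00.
K' ⊕ ipad = 34 fc 36 36 36.  K' ⊕ opad = 5e 96 5c 5c 5c.
Inner input = (K'⊕ipad) ∥ m = 34 fc 36 36 36 ∥ 54 43 4f 6f 47.
Inner hash: sum = 52+252+54+54+54+84+67+79+111+71 = 878 → 03 6e.
Outer input = (K'⊕opad) ∥ inner = 5e 96 5c 5c 5c ∥ 03 6e.
Outer hash (tag): sum = 94+150+92+92+92+3+110 = 633 → 02 79.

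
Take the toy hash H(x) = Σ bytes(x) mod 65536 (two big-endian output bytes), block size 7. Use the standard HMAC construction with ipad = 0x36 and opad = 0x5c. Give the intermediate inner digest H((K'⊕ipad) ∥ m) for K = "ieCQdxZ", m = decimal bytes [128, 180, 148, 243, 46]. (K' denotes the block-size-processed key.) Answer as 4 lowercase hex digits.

Key "ieCQdxZ" = 69 65 43 51 64 78 5a is exactly B = 7 bytes: K' = 69 65 43 51 64 78 5a.
K' ⊕ ipad = 5f 53 75 67 52 4e 6c.
Inner input = 5f 53 75 67 52 4e 6c ∥ 80 b4 94 f3 2e.
Inner hash: sum = 95+83+117+103+82+78+108+128+180+148+243+46 = 1411 → 05 83.

0583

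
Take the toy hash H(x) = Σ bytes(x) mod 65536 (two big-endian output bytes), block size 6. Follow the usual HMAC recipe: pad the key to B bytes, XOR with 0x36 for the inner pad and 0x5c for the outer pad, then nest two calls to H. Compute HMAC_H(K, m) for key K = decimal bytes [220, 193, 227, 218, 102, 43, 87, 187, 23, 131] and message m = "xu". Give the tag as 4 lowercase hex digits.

Key decimal bytes [220, 193, 227, 218, 102, 43, 87, 187, 23, 131] = dc c1 e3 da 66 2b 57 bb 17 83 is 10 bytes > B = 6, so hash it first: H(key) = 05 97, then zero-pad to 6 bytes: K' = 05 97 00 00 00 00.
K' ⊕ ipad = 33 a1 36 36 36 36.  K' ⊕ opad = 59 cb 5c 5c 5c 5c.
Inner input = (K'⊕ipad) ∥ m = 33 a1 36 36 36 36 ∥ 78 75.
Inner hash: sum = 51+161+54+54+54+54+120+117 = 665 → 02 99.
Outer input = (K'⊕opad) ∥ inner = 59 cb 5c 5c 5c 5c ∥ 02 99.
Outer hash (tag): sum = 89+203+92+92+92+92+2+153 = 815 → 03 2f.

032f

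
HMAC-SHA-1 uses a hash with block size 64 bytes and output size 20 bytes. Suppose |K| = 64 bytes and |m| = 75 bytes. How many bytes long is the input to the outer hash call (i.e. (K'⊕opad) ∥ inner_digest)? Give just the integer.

84

Key is 64 ≤ 64 bytes, zero-padded: |K'| = 64.
Outer input = (K'⊕opad) ∥ H(inner) → 64 + 20 = 84 bytes.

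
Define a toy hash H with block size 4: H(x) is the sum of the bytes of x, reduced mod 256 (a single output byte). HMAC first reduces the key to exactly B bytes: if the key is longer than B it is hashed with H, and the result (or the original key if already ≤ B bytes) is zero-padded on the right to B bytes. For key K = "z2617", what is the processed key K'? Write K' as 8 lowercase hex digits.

|K| = 5 > B = 4, so first hash the key.
H(K): sum = 122+50+54+49+55 = 330; mod 256 = 74 → 4a.
Zero-pad H(K) = 4a to 4 bytes: K' = 4a 00 00 00.

4a000000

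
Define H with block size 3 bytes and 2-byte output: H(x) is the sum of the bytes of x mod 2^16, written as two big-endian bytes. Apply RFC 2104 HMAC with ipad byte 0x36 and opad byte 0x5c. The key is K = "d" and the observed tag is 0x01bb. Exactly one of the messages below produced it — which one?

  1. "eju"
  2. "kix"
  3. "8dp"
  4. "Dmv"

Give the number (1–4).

Key "d" = 64 is 1 byte ≤ B = 3; zero-pad to 3 bytes: K' = 64 00 00.
K' ⊕ ipad = 52 36 36; K' ⊕ opad = 38 5c 5c.
m1: inner = H(52 36 36 65 6a 75) = 02 02; tag = H(38 5c 5c 02 02) = 00f4
m2: inner = H(52 36 36 6b 69 78) = 02 0a; tag = H(38 5c 5c 02 0a) = 00fc
m3: inner = H(52 36 36 38 64 70) = 01 ca; tag = H(38 5c 5c 01 ca) = 01bb ← matches
m4: inner = H(52 36 36 44 6d 76) = 01 e5; tag = H(38 5c 5c 01 e5) = 01d6

3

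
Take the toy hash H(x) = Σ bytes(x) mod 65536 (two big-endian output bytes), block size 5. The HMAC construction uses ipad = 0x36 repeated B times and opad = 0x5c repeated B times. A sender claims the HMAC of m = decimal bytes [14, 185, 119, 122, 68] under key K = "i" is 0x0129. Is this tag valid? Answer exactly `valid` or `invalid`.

invalid

Key "i" = 69 is 1 byte ≤ B = 5; zero-pad to 5 bytes: K' = 69 00 00 00 00.
K' ⊕ ipad = 5f 36 36 36 36; K' ⊕ opad = 35 5c 5c 5c 5c.
Inner hash: sum = 95+54+54+54+54+14+185+119+122+68 = 819 → 03 33.
Outer hash (recomputed tag): sum = 53+92+92+92+92+3+51 = 475 → 01 db.
Recomputed tag = 01db; claimed = 0129 → mismatch.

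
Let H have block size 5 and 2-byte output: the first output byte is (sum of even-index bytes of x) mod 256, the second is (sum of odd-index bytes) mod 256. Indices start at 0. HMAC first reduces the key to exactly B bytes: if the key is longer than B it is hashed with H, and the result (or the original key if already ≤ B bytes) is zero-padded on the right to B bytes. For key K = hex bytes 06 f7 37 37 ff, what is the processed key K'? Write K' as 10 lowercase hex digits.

06f73737ff

Key hex bytes 06 f7 37 37 ff is exactly B = 5 bytes: K' = 06 f7 37 37 ff.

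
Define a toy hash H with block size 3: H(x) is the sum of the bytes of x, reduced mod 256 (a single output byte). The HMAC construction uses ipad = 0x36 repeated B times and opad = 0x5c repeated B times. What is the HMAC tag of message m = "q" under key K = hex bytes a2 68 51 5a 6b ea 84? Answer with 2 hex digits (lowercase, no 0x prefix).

Key hex bytes a2 68 51 5a 6b ea 84 is 7 bytes > B = 3, so hash it first: H(key) = 8e, then zero-pad to 3 bytes: K' = 8e 00 00.
K' ⊕ ipad = b8 36 36.  K' ⊕ opad = d2 5c 5c.
Inner input = (K'⊕ipad) ∥ m = b8 36 36 ∥ 71.
Inner hash: sum = 184+54+54+113 = 405; mod 256 = 149 → 95.
Outer input = (K'⊕opad) ∥ inner = d2 5c 5c ∥ 95.
Outer hash (tag): sum = 210+92+92+149 = 543; mod 256 = 31 → 1f.

1f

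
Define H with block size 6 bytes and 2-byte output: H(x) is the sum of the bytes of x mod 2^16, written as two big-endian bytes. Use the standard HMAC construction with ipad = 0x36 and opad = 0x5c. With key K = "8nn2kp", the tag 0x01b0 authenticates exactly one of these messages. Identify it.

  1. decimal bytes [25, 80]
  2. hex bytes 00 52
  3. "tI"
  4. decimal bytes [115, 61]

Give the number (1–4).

Key "8nn2kp" = 38 6e 6e 32 6b 70 is exactly B = 6 bytes: K' = 38 6e 6e 32 6b 70.
K' ⊕ ipad = 0e 58 58 04 5d 46; K' ⊕ opad = 64 32 32 6e 37 2c.
m1: inner = H(0e 58 58 04 5d 46 19 50) = 01 ce; tag = H(64 32 32 6e 37 2c 01 ce) = 0268
m2: inner = H(0e 58 58 04 5d 46 00 52) = 01 b7; tag = H(64 32 32 6e 37 2c 01 b7) = 0251
m3: inner = H(0e 58 58 04 5d 46 74 49) = 02 22; tag = H(64 32 32 6e 37 2c 02 22) = 01bd
m4: inner = H(0e 58 58 04 5d 46 73 3d) = 02 15; tag = H(64 32 32 6e 37 2c 02 15) = 01b0 ← matches

4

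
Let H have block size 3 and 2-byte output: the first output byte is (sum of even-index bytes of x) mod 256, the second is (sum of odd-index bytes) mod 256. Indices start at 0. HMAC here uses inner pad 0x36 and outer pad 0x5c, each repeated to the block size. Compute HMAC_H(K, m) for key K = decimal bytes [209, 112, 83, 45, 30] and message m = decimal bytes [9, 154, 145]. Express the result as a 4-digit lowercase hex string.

Key decimal bytes [209, 112, 83, 45, 30] = d1 70 53 2d 1e is 5 bytes > B = 3, so hash it first: H(key) = 42 9d, then zero-pad to 3 bytes: K' = 42 9d 00.
K' ⊕ ipad = 74 ab 36.  K' ⊕ opad = 1e c1 5c.
Inner input = (K'⊕ipad) ∥ m = 74 ab 36 ∥ 09 9a 91.
Inner hash: even-index sum = 324 mod 256 = 68; odd-index sum = 325 mod 256 = 69 → 44 45.
Outer input = (K'⊕opad) ∥ inner = 1e c1 5c ∥ 44 45.
Outer hash (tag): even-index sum = 191 mod 256 = 191; odd-index sum = 261 mod 256 = 5 → bf 05.

bf05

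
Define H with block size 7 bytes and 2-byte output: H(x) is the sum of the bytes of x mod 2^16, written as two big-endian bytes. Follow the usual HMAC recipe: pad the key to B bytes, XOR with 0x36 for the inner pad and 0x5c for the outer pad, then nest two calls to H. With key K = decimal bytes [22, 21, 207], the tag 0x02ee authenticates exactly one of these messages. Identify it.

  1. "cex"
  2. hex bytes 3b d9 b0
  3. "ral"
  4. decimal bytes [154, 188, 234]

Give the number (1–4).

Key decimal bytes [22, 21, 207] = 16 15 cf is 3 bytes ≤ B = 7; zero-pad to 7 bytes: K' = 16 15 cf 00 00 00 00.
K' ⊕ ipad = 20 23 f9 36 36 36 36; K' ⊕ opad = 4a 49 93 5c 5c 5c 5c.
m1: inner = H(20 23 f9 36 36 36 36 63 65 78) = 03 54; tag = H(4a 49 93 5c 5c 5c 5c 03 54) = 02ed
m2: inner = H(20 23 f9 36 36 36 36 3b d9 b0) = 03 d8; tag = H(4a 49 93 5c 5c 5c 5c 03 d8) = 0371
m3: inner = H(20 23 f9 36 36 36 36 72 61 6c) = 03 53; tag = H(4a 49 93 5c 5c 5c 5c 03 53) = 02ec
m4: inner = H(20 23 f9 36 36 36 36 9a bc ea) = 04 54; tag = H(4a 49 93 5c 5c 5c 5c 04 54) = 02ee ← matches

4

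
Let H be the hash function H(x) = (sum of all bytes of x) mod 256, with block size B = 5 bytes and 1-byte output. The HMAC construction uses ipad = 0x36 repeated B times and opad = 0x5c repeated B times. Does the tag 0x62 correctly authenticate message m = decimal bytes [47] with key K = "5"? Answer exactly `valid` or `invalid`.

Key "5" = 35 is 1 byte ≤ B = 5; zero-pad to 5 bytes: K' = 35 00 00 00 00.
K' ⊕ ipad = 03 36 36 36 36; K' ⊕ opad = 69 5c 5c 5c 5c.
Inner hash: sum = 3+54+54+54+54+47 = 266; mod 256 = 10 → 0a.
Outer hash (recomputed tag): sum = 105+92+92+92+92+10 = 483; mod 256 = 227 → e3.
Recomputed tag = e3; claimed = 62 → mismatch.

invalid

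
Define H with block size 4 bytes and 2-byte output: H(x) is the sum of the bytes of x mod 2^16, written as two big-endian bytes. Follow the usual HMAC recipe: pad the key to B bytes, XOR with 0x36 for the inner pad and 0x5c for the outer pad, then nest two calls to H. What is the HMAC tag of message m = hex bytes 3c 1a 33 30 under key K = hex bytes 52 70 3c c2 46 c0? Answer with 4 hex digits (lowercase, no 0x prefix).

01fb

Key hex bytes 52 70 3c c2 46 c0 is 6 bytes > B = 4, so hash it first: H(key) = 02 c6, then zero-pad to 4 bytes: K' = 02 c6 00 00.
K' ⊕ ipad = 34 f0 36 36.  K' ⊕ opad = 5e 9a 5c 5c.
Inner input = (K'⊕ipad) ∥ m = 34 f0 36 36 ∥ 3c 1a 33 30.
Inner hash: sum = 52+240+54+54+60+26+51+48 = 585 → 02 49.
Outer input = (K'⊕opad) ∥ inner = 5e 9a 5c 5c ∥ 02 49.
Outer hash (tag): sum = 94+154+92+92+2+73 = 507 → 01 fb.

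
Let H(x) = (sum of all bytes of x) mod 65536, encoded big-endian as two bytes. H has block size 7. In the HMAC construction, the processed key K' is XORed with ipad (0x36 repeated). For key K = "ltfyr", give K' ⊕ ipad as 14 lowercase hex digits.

Key "ltfyr" = 6c 74 66 79 72 is 5 bytes ≤ B = 7; zero-pad to 7 bytes: K' = 6c 74 66 79 72 00 00.
XOR each byte with 0x36: 6c⊕36=5a, 74⊕36=42, 66⊕36=50, 79⊕36=4f, 72⊕36=44, 00⊕36=36, 00⊕36=36.

5a42504f443636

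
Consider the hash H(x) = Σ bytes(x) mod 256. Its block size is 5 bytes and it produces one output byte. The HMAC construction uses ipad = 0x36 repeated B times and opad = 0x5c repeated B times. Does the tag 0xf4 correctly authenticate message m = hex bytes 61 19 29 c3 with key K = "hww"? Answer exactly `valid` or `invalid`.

Key "hww" = 68 77 77 is 3 bytes ≤ B = 5; zero-pad to 5 bytes: K' = 68 77 77 00 00.
K' ⊕ ipad = 5e 41 41 36 36; K' ⊕ opad = 34 2b 2b 5c 5c.
Inner hash: sum = 94+65+65+54+54+97+25+41+195 = 690; mod 256 = 178 → b2.
Outer hash (recomputed tag): sum = 52+43+43+92+92+178 = 500; mod 256 = 244 → f4.
Recomputed tag = f4; claimed = f4 → match.

valid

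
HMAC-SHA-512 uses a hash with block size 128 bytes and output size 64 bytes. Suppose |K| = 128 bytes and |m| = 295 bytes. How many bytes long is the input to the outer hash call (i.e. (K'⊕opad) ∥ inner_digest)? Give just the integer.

Key is 128 ≤ 128 bytes, zero-padded: |K'| = 128.
Outer input = (K'⊕opad) ∥ H(inner) → 128 + 64 = 192 bytes.

192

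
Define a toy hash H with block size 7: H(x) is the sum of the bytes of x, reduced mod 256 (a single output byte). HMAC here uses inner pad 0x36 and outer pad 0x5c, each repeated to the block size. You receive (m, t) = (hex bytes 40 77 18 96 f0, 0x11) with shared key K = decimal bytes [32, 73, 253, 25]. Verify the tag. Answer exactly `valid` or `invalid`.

Key decimal bytes [32, 73, 253, 25] = 20 49 fd 19 is 4 bytes ≤ B = 7; zero-pad to 7 bytes: K' = 20 49 fd 19 00 00 00.
K' ⊕ ipad = 16 7f cb 2f 36 36 36; K' ⊕ opad = 7c 15 a1 45 5c 5c 5c.
Inner hash: sum = 22+127+203+47+54+54+54+64+119+24+150+240 = 1158; mod 256 = 134 → 86.
Outer hash (recomputed tag): sum = 124+21+161+69+92+92+92+134 = 785; mod 256 = 17 → 11.
Recomputed tag = 11; claimed = 11 → match.

valid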